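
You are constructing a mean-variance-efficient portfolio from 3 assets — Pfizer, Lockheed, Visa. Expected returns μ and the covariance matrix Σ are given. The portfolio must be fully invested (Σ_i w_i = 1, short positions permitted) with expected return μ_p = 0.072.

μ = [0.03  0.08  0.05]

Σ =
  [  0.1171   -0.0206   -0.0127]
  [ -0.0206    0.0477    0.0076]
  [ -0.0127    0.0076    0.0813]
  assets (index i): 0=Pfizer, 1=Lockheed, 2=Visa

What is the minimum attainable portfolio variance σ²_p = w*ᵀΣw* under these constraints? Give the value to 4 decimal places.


0.0302

u=Σ⁻¹μ = [0.6436  1.8689  0.5408]
v=Σ⁻¹𝟙 = [14.2930  25.1968  12.1774]
a=μᵀu=0.195866  b=𝟙ᵀu=3.053404  c=𝟙ᵀv=51.667193  D=ac−b²=0.796561
λ₁=(c·0.072−b)/D = (51.667193·0.072−3.053404)/0.796561 = 0.836890
λ₂=(a−b·0.072)/D = (0.195866−3.053404·0.072)/0.796561 = -0.030104
w* = 0.836890·u + -0.030104·v:
  w_0 = 0.836890·0.6436 + -0.030104·14.2930 = 0.1084  (Pfizer)
  w_1 = 0.836890·1.8689 + -0.030104·25.1968 = 0.8056  (Lockheed)
  w_2 = 0.836890·0.5408 + -0.030104·12.1774 = 0.0860  (Visa)
Σw_i=1.0000  μᵀw=0.0720
σ²=wᵀΣw=λ₁·μ_p+λ₂ = 0.836890·0.072 + -0.030104 = 0.030153 ≈ 0.0302


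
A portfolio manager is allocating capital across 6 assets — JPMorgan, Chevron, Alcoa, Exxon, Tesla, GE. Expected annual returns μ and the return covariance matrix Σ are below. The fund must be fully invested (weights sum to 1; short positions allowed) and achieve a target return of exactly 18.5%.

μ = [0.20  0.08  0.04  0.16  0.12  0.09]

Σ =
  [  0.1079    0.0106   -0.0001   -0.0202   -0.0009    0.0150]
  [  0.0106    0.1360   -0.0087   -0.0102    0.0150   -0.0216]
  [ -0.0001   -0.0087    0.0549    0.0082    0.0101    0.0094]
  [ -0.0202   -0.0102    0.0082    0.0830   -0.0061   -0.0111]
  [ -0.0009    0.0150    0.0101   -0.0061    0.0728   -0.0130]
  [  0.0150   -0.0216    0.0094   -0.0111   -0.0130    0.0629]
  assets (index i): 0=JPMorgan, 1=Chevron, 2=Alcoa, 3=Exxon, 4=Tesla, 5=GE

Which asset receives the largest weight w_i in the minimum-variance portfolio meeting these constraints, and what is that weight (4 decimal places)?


Exxon (0.4444)

u=Σ⁻¹μ = [2.0521  0.7408  -0.3974  3.0223  2.2312  2.2497]
v=Σ⁻¹𝟙 = [8.7371  10.5525  10.3763  18.6077  15.7960  22.4362]
a=μᵀu=1.407565  b=𝟙ᵀu=9.898672  c=𝟙ᵀv=86.505716  D=ac−b²=23.778755
λ₁=(c·0.185−b)/D = (86.505716·0.185−9.898672)/23.778755 = 0.256737
λ₂=(a−b·0.185)/D = (1.407565−9.898672·0.185)/23.778755 = -0.017818
w* = 0.256737·u + -0.017818·v:
  w_0 = 0.256737·2.0521 + -0.017818·8.7371 = 0.3712  (JPMorgan)
  w_1 = 0.256737·0.7408 + -0.017818·10.5525 = 0.0022  (Chevron)
  w_2 = 0.256737·-0.3974 + -0.017818·10.3763 = -0.2869  (Alcoa)
  w_3 = 0.256737·3.0223 + -0.017818·18.6077 = 0.4444  (Exxon)
  w_4 = 0.256737·2.2312 + -0.017818·15.7960 = 0.2914  (Tesla)
  w_5 = 0.256737·2.2497 + -0.017818·22.4362 = 0.1778  (GE)
Σw_i=1.0000  μᵀw=0.1850
σ²=wᵀΣw=λ₁·μ_p+λ₂ = 0.256737·0.185 + -0.017818 = 0.029678 ≈ 0.0297


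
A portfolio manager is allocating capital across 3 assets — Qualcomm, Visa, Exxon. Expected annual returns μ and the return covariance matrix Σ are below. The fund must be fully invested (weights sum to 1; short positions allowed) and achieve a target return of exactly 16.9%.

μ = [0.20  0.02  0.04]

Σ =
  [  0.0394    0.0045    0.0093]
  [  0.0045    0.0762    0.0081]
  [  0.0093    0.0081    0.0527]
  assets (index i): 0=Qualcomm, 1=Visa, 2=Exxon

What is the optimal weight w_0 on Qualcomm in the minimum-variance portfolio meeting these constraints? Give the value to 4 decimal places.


p=Σ⁻¹μ = [5.1118  -0.0246  -0.1393]
q=Σ⁻¹𝟙 = [20.9619  10.4320  13.6728]
a=μᵀp=1.016302  b=𝟙ᵀp=4.947933  c=𝟙ᵀq=45.066718  D=ac−b²=21.319377
λ₁=(c·0.169−b)/D = (45.066718·0.169−4.947933)/21.319377 = 0.125160
λ₂=(a−b·0.169)/D = (1.016302−4.947933·0.169)/21.319377 = 0.008448
w* = 0.125160·p + 0.008448·q:
  w_0 = 0.125160·5.1118 + 0.008448·20.9619 = 0.8169  (Qualcomm)
  w_1 = 0.125160·-0.0246 + 0.008448·10.4320 = 0.0850  (Visa)
  w_2 = 0.125160·-0.1393 + 0.008448·13.6728 = 0.0981  (Exxon)
Σw_i=1.0000  μᵀw=0.1690
σ²=wᵀΣw=λ₁·μ_p+λ₂ = 0.125160·0.169 + 0.008448 = 0.029600 ≈ 0.0296

0.8169


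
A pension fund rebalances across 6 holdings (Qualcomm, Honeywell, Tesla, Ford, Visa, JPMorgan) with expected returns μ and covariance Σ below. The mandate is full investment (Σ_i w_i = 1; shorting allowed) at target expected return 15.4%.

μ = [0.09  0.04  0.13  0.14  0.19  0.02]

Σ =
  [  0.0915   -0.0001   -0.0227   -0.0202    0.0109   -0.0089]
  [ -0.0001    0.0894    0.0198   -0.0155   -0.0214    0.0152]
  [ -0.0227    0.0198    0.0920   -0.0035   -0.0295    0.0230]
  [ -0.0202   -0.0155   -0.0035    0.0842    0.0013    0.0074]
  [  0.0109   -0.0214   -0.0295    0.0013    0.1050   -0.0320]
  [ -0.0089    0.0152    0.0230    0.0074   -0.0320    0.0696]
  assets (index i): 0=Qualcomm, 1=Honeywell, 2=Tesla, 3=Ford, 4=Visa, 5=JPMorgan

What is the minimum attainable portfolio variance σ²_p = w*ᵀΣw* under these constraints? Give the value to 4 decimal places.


0.0202

x=Σ⁻¹μ = [1.8417  0.8362  2.4913  2.2804  2.6043  0.4719]
y=Σ⁻¹𝟙 = [17.8709  12.7345  15.4175  17.4699  19.1750  15.7357]
a=μᵀx=1.346579  b=𝟙ᵀx=10.525784  c=𝟙ᵀy=98.403501  D=ac−b²=21.715917
λ₁=(c·0.154−b)/D = (98.403501·0.154−10.525784)/21.715917 = 0.213132
λ₂=(a−b·0.154)/D = (1.346579−10.525784·0.154)/21.715917 = -0.012636
w* = 0.213132·x + -0.012636·y:
  w_0 = 0.213132·1.8417 + -0.012636·17.8709 = 0.1667  (Qualcomm)
  w_1 = 0.213132·0.8362 + -0.012636·12.7345 = 0.0173  (Honeywell)
  w_2 = 0.213132·2.4913 + -0.012636·15.4175 = 0.3362  (Tesla)
  w_3 = 0.213132·2.2804 + -0.012636·17.4699 = 0.2653  (Ford)
  w_4 = 0.213132·2.6043 + -0.012636·19.1750 = 0.3128  (Visa)
  w_5 = 0.213132·0.4719 + -0.012636·15.7357 = -0.0983  (JPMorgan)
Σw_i=1.0000  μᵀw=0.1540
σ²=wᵀΣw=λ₁·μ_p+λ₂ = 0.213132·0.154 + -0.012636 = 0.020187 ≈ 0.0202


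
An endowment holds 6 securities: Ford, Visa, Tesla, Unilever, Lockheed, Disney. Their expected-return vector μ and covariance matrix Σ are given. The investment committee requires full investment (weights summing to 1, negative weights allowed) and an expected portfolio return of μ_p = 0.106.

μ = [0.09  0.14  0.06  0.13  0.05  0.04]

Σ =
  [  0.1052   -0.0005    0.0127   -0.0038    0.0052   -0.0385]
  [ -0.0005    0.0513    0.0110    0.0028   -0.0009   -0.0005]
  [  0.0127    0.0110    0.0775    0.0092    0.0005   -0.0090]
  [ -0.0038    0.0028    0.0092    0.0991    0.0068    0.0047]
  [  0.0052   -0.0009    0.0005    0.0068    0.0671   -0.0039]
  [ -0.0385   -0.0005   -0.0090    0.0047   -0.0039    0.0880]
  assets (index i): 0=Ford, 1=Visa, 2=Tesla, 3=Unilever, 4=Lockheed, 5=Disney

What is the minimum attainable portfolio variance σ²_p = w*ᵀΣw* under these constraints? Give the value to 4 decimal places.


x=Σ⁻¹μ = [1.2204  2.6613  0.1670  1.1784  0.6229  0.9853]
y=Σ⁻¹𝟙 = [15.0854  17.7046  9.1789  7.4254  14.2688  19.2386]
a=μᵀx=0.716195  b=𝟙ᵀx=6.835351  c=𝟙ᵀy=82.901761  D=ac−b²=12.651816
λ₁=(c·0.106−b)/D = (82.901761·0.106−6.835351)/12.651816 = 0.154305
λ₂=(a−b·0.106)/D = (0.716195−6.835351·0.106)/12.651816 = -0.000660
w* = 0.154305·x + -0.000660·y:
  w_0 = 0.154305·1.2204 + -0.000660·15.0854 = 0.1784  (Ford)
  w_1 = 0.154305·2.6613 + -0.000660·17.7046 = 0.3990  (Visa)
  w_2 = 0.154305·0.1670 + -0.000660·9.1789 = 0.0197  (Tesla)
  w_3 = 0.154305·1.1784 + -0.000660·7.4254 = 0.1769  (Unilever)
  w_4 = 0.154305·0.6229 + -0.000660·14.2688 = 0.0867  (Lockheed)
  w_5 = 0.154305·0.9853 + -0.000660·19.2386 = 0.1393  (Disney)
Σw_i=1.0000  μᵀw=0.1060
σ²=wᵀΣw=λ₁·μ_p+λ₂ = 0.154305·0.106 + -0.000660 = 0.015696 ≈ 0.0157

0.0157


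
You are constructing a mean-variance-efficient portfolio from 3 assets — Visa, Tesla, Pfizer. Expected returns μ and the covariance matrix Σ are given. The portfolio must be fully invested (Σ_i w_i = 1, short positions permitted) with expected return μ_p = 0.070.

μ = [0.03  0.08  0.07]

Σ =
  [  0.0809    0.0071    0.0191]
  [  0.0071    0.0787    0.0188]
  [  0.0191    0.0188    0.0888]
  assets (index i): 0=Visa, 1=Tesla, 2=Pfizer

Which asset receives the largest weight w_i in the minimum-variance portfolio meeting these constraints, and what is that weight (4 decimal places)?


Tesla (0.5231)

u=Σ⁻¹μ = [0.1601  0.8658  0.5705]
v=Σ⁻¹𝟙 = [9.8174  10.1484  7.0011]
a=μᵀu=0.114005  b=𝟙ᵀu=1.596468  c=𝟙ᵀv=26.966844  D=ac−b²=0.525641
λ₁=(c·0.070−b)/D = (26.966844·0.070−1.596468)/0.525641 = 0.554012
λ₂=(a−b·0.070)/D = (0.114005−1.596468·0.070)/0.525641 = 0.004284
w* = 0.554012·u + 0.004284·v:
  w_0 = 0.554012·0.1601 + 0.004284·9.8174 = 0.1308  (Visa)
  w_1 = 0.554012·0.8658 + 0.004284·10.1484 = 0.5231  (Tesla)
  w_2 = 0.554012·0.5705 + 0.004284·7.0011 = 0.3461  (Pfizer)
Σw_i=1.0000  μᵀw=0.0700
σ²=wᵀΣw=λ₁·μ_p+λ₂ = 0.554012·0.070 + 0.004284 = 0.043065 ≈ 0.0431


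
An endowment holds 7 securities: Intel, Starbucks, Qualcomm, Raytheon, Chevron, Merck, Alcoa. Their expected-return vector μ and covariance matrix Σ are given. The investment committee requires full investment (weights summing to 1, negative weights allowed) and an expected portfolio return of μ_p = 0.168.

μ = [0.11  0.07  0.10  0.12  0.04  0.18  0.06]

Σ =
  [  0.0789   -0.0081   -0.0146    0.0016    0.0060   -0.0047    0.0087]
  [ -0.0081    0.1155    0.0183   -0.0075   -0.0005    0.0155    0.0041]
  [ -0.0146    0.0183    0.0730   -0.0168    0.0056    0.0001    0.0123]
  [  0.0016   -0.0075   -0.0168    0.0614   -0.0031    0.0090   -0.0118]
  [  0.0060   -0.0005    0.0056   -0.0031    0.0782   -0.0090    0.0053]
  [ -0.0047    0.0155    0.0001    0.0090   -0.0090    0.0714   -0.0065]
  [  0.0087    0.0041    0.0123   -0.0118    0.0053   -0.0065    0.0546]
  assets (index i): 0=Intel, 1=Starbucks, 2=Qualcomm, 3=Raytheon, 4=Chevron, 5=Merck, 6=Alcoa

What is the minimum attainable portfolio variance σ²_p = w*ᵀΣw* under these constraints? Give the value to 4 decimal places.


0.0365

u=Σ⁻¹μ = [1.7141  0.1993  1.9717  2.3546  0.5410  2.4608  1.1159]
v=Σ⁻¹𝟙 = [13.8572  6.1225  16.3808  23.0916  11.9064  13.7424  17.4278]
a=μᵀu=1.213773  b=𝟙ᵀu=10.357493  c=𝟙ᵀv=102.528739  D=ac−b²=17.168950
λ₁=(c·0.168−b)/D = (102.528739·0.168−10.357493)/17.168950 = 0.399986
λ₂=(a−b·0.168)/D = (1.213773−10.357493·0.168)/17.168950 = -0.030653
w* = 0.399986·u + -0.030653·v:
  w_0 = 0.399986·1.7141 + -0.030653·13.8572 = 0.2609  (Intel)
  w_1 = 0.399986·0.1993 + -0.030653·6.1225 = -0.1080  (Starbucks)
  w_2 = 0.399986·1.9717 + -0.030653·16.3808 = 0.2865  (Qualcomm)
  w_3 = 0.399986·2.3546 + -0.030653·23.0916 = 0.2340  (Raytheon)
  w_4 = 0.399986·0.5410 + -0.030653·11.9064 = -0.1486  (Chevron)
  w_5 = 0.399986·2.4608 + -0.030653·13.7424 = 0.5630  (Merck)
  w_6 = 0.399986·1.1159 + -0.030653·17.4278 = -0.0879  (Alcoa)
Σw_i=1.0000  μᵀw=0.1680
σ²=wᵀΣw=λ₁·μ_p+λ₂ = 0.399986·0.168 + -0.030653 = 0.036544 ≈ 0.0365


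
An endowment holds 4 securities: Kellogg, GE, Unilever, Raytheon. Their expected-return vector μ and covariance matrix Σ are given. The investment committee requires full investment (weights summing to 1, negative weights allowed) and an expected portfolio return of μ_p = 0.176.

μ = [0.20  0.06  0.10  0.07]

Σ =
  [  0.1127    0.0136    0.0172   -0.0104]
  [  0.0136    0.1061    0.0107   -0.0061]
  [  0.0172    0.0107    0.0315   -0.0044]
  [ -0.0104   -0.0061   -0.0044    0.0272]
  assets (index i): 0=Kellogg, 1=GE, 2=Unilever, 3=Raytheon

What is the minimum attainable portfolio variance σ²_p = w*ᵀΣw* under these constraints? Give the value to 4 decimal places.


0.0676

x=Σ⁻¹μ = [1.6727  0.2943  2.6799  3.7126]
y=Σ⁻¹𝟙 = [7.3933  7.9734  31.4922  46.4740]
a=μᵀx=0.880069  b=𝟙ᵀx=8.359471  c=𝟙ᵀy=93.332971  D=ac−b²=12.258726
λ₁=(c·0.176−b)/D = (93.332971·0.176−8.359471)/12.258726 = 0.658073
λ₂=(a−b·0.176)/D = (0.880069−8.359471·0.176)/12.258726 = -0.048227
w* = 0.658073·x + -0.048227·y:
  w_0 = 0.658073·1.6727 + -0.048227·7.3933 = 0.7442  (Kellogg)
  w_1 = 0.658073·0.2943 + -0.048227·7.9734 = -0.1909  (GE)
  w_2 = 0.658073·2.6799 + -0.048227·31.4922 = 0.2448  (Unilever)
  w_3 = 0.658073·3.7126 + -0.048227·46.4740 = 0.2019  (Raytheon)
Σw_i=1.0000  μᵀw=0.1760
σ²=wᵀΣw=λ₁·μ_p+λ₂ = 0.658073·0.176 + -0.048227 = 0.067594 ≈ 0.0676


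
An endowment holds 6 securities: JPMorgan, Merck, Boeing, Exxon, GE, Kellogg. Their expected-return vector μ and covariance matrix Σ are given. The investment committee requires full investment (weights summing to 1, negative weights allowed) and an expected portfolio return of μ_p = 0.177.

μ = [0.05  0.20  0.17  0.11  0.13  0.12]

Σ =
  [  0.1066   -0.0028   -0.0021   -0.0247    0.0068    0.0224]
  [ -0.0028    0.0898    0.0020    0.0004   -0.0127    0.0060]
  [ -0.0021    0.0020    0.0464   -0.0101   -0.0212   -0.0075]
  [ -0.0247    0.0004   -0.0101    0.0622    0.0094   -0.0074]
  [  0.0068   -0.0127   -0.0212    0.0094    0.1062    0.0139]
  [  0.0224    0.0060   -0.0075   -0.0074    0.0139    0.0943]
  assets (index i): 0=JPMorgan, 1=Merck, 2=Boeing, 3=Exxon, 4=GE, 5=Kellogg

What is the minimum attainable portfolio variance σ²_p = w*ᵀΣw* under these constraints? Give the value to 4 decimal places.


g=Σ⁻¹μ = [0.8906  2.3372  5.3805  2.8109  2.1082  1.2500]
h=Σ⁻¹𝟙 = [13.6059  11.9257  35.0094  26.1906  13.4011  9.4780]
a=μᵀg=2.159937  b=𝟙ᵀg=14.777504  c=𝟙ᵀh=109.610703  D=ac−b²=18.377586
λ₁=(c·0.177−b)/D = (109.610703·0.177−14.777504)/18.377586 = 0.251589
λ₂=(a−b·0.177)/D = (2.159937−14.777504·0.177)/18.377586 = -0.024795
w* = 0.251589·g + -0.024795·h:
  w_0 = 0.251589·0.8906 + -0.024795·13.6059 = -0.1133  (JPMorgan)
  w_1 = 0.251589·2.3372 + -0.024795·11.9257 = 0.2923  (Merck)
  w_2 = 0.251589·5.3805 + -0.024795·35.0094 = 0.4856  (Boeing)
  w_3 = 0.251589·2.8109 + -0.024795·26.1906 = 0.0578  (Exxon)
  w_4 = 0.251589·2.1082 + -0.024795·13.4011 = 0.1981  (GE)
  w_5 = 0.251589·1.2500 + -0.024795·9.4780 = 0.0795  (Kellogg)
Σw_i=1.0000  μᵀw=0.1770
σ²=wᵀΣw=λ₁·μ_p+λ₂ = 0.251589·0.177 + -0.024795 = 0.019736 ≈ 0.0197

0.0197


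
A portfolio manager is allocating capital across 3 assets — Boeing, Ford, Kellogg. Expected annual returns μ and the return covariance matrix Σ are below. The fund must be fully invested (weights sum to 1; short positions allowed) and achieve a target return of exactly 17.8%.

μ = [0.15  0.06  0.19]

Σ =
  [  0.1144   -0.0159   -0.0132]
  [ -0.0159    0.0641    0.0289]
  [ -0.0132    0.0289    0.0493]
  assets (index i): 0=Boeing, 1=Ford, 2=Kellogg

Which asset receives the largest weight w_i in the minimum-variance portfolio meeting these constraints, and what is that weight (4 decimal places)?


Kellogg (0.6969)

u=Σ⁻¹μ = [1.7540  -0.7859  4.7843]
v=Σ⁻¹𝟙 = [12.2369  10.8924  17.1752]
a=μᵀu=1.124960  b=𝟙ᵀu=5.752364  c=𝟙ᵀv=40.304501  D=ac−b²=12.251248
λ₁=(c·0.178−b)/D = (40.304501·0.178−5.752364)/12.251248 = 0.116056
λ₂=(a−b·0.178)/D = (1.124960−5.752364·0.178)/12.251248 = 0.008247
w* = 0.116056·u + 0.008247·v:
  w_0 = 0.116056·1.7540 + 0.008247·12.2369 = 0.3045  (Boeing)
  w_1 = 0.116056·-0.7859 + 0.008247·10.8924 = -0.0014  (Ford)
  w_2 = 0.116056·4.7843 + 0.008247·17.1752 = 0.6969  (Kellogg)
Σw_i=1.0000  μᵀw=0.1780
σ²=wᵀΣw=λ₁·μ_p+λ₂ = 0.116056·0.178 + 0.008247 = 0.028905 ≈ 0.0289


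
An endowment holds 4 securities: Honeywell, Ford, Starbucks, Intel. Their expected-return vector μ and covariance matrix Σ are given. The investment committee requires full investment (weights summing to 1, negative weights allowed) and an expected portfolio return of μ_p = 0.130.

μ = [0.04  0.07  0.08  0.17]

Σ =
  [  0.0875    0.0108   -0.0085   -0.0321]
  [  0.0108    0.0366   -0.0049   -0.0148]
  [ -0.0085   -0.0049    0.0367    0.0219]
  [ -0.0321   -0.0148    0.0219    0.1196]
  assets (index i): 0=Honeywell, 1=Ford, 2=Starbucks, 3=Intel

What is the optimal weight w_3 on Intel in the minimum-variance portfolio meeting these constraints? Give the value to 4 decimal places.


0.6073

p=Σ⁻¹μ = [0.9229  2.5467  1.7396  1.6657]
q=Σ⁻¹𝟙 = [14.3094  31.2890  28.2330  10.9039]
a=μᵀp=0.637524  b=𝟙ᵀp=6.874911  c=𝟙ᵀq=84.735328  D=ac−b²=6.756385
λ₁=(c·0.130−b)/D = (84.735328·0.130−6.874911)/6.756385 = 0.612855
λ₂=(a−b·0.130)/D = (0.637524−6.874911·0.130)/6.756385 = -0.037922
w* = 0.612855·p + -0.037922·q:
  w_0 = 0.612855·0.9229 + -0.037922·14.3094 = 0.0229  (Honeywell)
  w_1 = 0.612855·2.5467 + -0.037922·31.2890 = 0.3742  (Ford)
  w_2 = 0.612855·1.7396 + -0.037922·28.2330 = -0.0045  (Starbucks)
  w_3 = 0.612855·1.6657 + -0.037922·10.9039 = 0.6073  (Intel)
Σw_i=1.0000  μᵀw=0.1300
σ²=wᵀΣw=λ₁·μ_p+λ₂ = 0.612855·0.130 + -0.037922 = 0.041749 ≈ 0.0417


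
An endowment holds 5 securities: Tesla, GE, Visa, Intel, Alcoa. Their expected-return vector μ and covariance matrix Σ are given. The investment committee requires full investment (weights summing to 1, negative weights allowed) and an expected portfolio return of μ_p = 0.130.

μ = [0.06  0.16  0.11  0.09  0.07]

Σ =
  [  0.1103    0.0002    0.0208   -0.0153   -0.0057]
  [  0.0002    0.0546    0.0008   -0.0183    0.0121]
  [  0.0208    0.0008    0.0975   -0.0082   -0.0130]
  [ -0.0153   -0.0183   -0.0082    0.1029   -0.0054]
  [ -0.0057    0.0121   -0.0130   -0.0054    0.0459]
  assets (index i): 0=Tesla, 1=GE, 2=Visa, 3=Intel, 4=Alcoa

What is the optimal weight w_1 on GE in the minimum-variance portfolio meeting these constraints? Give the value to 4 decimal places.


0.5482

u=Σ⁻¹μ = [0.5989  3.1861  1.2944  1.7031  1.3265]
v=Σ⁻¹𝟙 = [10.2266  18.4599  12.4930  16.7610  23.7003]
a=μᵀu=0.934221  b=𝟙ᵀu=8.108922  c=𝟙ᵀv=81.640775  D=ac−b²=10.515879
λ₁=(c·0.130−b)/D = (81.640775·0.130−8.108922)/10.515879 = 0.238152
λ₂=(a−b·0.130)/D = (0.934221−8.108922·0.130)/10.515879 = -0.011406
w* = 0.238152·u + -0.011406·v:
  w_0 = 0.238152·0.5989 + -0.011406·10.2266 = 0.0260  (Tesla)
  w_1 = 0.238152·3.1861 + -0.011406·18.4599 = 0.5482  (GE)
  w_2 = 0.238152·1.2944 + -0.011406·12.4930 = 0.1658  (Visa)
  w_3 = 0.238152·1.7031 + -0.011406·16.7610 = 0.2144  (Intel)
  w_4 = 0.238152·1.3265 + -0.011406·23.7003 = 0.0456  (Alcoa)
Σw_i=1.0000  μᵀw=0.1300
σ²=wᵀΣw=λ₁·μ_p+λ₂ = 0.238152·0.130 + -0.011406 = 0.019554 ≈ 0.0196


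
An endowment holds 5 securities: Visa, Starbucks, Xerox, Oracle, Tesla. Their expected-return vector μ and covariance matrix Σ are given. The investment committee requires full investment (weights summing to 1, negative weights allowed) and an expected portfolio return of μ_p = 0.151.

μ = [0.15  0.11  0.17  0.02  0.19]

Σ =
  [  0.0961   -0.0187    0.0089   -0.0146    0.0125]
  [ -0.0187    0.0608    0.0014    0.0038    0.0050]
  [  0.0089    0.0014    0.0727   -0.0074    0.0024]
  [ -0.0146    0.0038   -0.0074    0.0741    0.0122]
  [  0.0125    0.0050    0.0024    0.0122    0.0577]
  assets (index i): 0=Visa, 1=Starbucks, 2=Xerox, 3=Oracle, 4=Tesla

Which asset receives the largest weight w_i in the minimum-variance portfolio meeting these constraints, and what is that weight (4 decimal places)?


u=Σ⁻¹μ = [1.4381  1.9703  2.0580  0.2166  2.6792]
v=Σ⁻¹𝟙 = [13.9948  18.7746  12.9231  15.1085  8.9403]
a=μᵀu=1.295683  b=𝟙ᵀu=8.362172  c=𝟙ᵀv=69.741272  D=ac−b²=20.436632
λ₁=(c·0.151−b)/D = (69.741272·0.151−8.362172)/20.436632 = 0.106121
λ₂=(a−b·0.151)/D = (1.295683−8.362172·0.151)/20.436632 = 0.001614
w* = 0.106121·u + 0.001614·v:
  w_0 = 0.106121·1.4381 + 0.001614·13.9948 = 0.1752  (Visa)
  w_1 = 0.106121·1.9703 + 0.001614·18.7746 = 0.2394  (Starbucks)
  w_2 = 0.106121·2.0580 + 0.001614·12.9231 = 0.2393  (Xerox)
  w_3 = 0.106121·0.2166 + 0.001614·15.1085 = 0.0474  (Oracle)
  w_4 = 0.106121·2.6792 + 0.001614·8.9403 = 0.2988  (Tesla)
Σw_i=1.0000  μᵀw=0.1510
σ²=wᵀΣw=λ₁·μ_p+λ₂ = 0.106121·0.151 + 0.001614 = 0.017639 ≈ 0.0176

Tesla (0.2988)


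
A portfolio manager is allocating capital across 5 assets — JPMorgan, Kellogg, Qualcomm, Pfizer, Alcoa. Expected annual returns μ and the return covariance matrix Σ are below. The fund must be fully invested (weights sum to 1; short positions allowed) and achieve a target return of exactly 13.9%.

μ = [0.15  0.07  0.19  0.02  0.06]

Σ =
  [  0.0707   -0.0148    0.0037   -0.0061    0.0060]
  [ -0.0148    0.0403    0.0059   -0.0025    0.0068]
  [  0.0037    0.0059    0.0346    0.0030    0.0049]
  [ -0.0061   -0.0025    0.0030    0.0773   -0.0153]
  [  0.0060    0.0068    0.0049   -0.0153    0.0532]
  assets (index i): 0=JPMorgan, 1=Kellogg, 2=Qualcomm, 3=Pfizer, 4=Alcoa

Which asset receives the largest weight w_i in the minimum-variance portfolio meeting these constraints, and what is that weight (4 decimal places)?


u=Σ⁻¹μ = [2.2555  1.8256  4.8650  0.3658  0.2972]
v=Σ⁻¹𝟙 = [19.0700  27.4506  18.2776  17.9063  16.6038]
a=μᵀu=1.415625  b=𝟙ᵀu=9.609135  c=𝟙ᵀv=99.308270  D=ac−b²=48.247761
λ₁=(c·0.139−b)/D = (99.308270·0.139−9.609135)/48.247761 = 0.086941
λ₂=(a−b·0.139)/D = (1.415625−9.609135·0.139)/48.247761 = 0.001657
w* = 0.086941·u + 0.001657·v:
  w_0 = 0.086941·2.2555 + 0.001657·19.0700 = 0.2277  (JPMorgan)
  w_1 = 0.086941·1.8256 + 0.001657·27.4506 = 0.2042  (Kellogg)
  w_2 = 0.086941·4.8650 + 0.001657·18.2776 = 0.4533  (Qualcomm)
  w_3 = 0.086941·0.3658 + 0.001657·17.9063 = 0.0615  (Pfizer)
  w_4 = 0.086941·0.2972 + 0.001657·16.6038 = 0.0534  (Alcoa)
Σw_i=1.0000  μᵀw=0.1390
σ²=wᵀΣw=λ₁·μ_p+λ₂ = 0.086941·0.139 + 0.001657 = 0.013742 ≈ 0.0137

Qualcomm (0.4533)


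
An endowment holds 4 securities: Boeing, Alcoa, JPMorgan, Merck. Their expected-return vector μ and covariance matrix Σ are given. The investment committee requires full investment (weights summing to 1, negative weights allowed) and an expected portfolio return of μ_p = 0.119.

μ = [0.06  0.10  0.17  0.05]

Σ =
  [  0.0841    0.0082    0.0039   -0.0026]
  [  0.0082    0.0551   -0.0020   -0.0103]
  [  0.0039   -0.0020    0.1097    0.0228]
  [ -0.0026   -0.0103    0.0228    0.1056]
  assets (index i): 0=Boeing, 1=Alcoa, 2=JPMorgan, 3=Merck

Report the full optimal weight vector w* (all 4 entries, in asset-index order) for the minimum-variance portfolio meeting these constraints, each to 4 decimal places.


g=Σ⁻¹μ = [0.4731  1.8631  1.4953  0.3440]
h=Σ⁻¹𝟙 = [10.0439  18.7845  7.0156  10.0345]
a=μᵀg=0.486097  b=𝟙ᵀg=4.175462  c=𝟙ᵀh=45.878507  D=ac−b²=4.866911
λ₁=(c·0.119−b)/D = (45.878507·0.119−4.175462)/4.866911 = 0.263839
λ₂=(a−b·0.119)/D = (0.486097−4.175462·0.119)/4.866911 = -0.002216
w* = 0.263839·g + -0.002216·h:
  w_0 = 0.263839·0.4731 + -0.002216·10.0439 = 0.1026  (Boeing)
  w_1 = 0.263839·1.8631 + -0.002216·18.7845 = 0.4499  (Alcoa)
  w_2 = 0.263839·1.4953 + -0.002216·7.0156 = 0.3790  (JPMorgan)
  w_3 = 0.263839·0.3440 + -0.002216·10.0345 = 0.0685  (Merck)
Σw_i=1.0000  μᵀw=0.1190
σ²=wᵀΣw=λ₁·μ_p+λ₂ = 0.263839·0.119 + -0.002216 = 0.029181 ≈ 0.0292

0.1026  0.4499  0.3790  0.0685


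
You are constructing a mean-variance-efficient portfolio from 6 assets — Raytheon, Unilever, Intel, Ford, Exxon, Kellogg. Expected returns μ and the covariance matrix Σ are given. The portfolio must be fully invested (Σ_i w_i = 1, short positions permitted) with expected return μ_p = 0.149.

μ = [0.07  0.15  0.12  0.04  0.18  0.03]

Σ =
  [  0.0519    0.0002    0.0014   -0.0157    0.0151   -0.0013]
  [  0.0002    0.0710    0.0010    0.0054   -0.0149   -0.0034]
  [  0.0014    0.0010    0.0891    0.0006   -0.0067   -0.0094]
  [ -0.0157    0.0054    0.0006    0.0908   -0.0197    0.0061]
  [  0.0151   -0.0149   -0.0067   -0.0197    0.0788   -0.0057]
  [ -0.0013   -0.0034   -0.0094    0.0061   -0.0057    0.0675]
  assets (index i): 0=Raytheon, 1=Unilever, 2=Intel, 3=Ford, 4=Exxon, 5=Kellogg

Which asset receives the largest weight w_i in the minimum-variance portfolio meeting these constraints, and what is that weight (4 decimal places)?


Exxon (0.4088)

u=Σ⁻¹μ = [0.7137  2.7144  1.6383  1.0023  3.1227  0.9962]
v=Σ⁻¹𝟙 = [18.6089  17.4598  13.9651  15.9863  18.9227  18.1507]
a=μᵀu=1.285768  b=𝟙ᵀu=10.187485  c=𝟙ᵀv=103.093658  D=ac−b²=28.769700
λ₁=(c·0.149−b)/D = (103.093658·0.149−10.187485)/28.769700 = 0.179824
λ₂=(a−b·0.149)/D = (1.285768−10.187485·0.149)/28.769700 = -0.008070
w* = 0.179824·u + -0.008070·v:
  w_0 = 0.179824·0.7137 + -0.008070·18.6089 = -0.0218  (Raytheon)
  w_1 = 0.179824·2.7144 + -0.008070·17.4598 = 0.3472  (Unilever)
  w_2 = 0.179824·1.6383 + -0.008070·13.9651 = 0.1819  (Intel)
  w_3 = 0.179824·1.0023 + -0.008070·15.9863 = 0.0512  (Ford)
  w_4 = 0.179824·3.1227 + -0.008070·18.9227 = 0.4088  (Exxon)
  w_5 = 0.179824·0.9962 + -0.008070·18.1507 = 0.0327  (Kellogg)
Σw_i=1.0000  μᵀw=0.1490
σ²=wᵀΣw=λ₁·μ_p+λ₂ = 0.179824·0.149 + -0.008070 = 0.018724 ≈ 0.0187


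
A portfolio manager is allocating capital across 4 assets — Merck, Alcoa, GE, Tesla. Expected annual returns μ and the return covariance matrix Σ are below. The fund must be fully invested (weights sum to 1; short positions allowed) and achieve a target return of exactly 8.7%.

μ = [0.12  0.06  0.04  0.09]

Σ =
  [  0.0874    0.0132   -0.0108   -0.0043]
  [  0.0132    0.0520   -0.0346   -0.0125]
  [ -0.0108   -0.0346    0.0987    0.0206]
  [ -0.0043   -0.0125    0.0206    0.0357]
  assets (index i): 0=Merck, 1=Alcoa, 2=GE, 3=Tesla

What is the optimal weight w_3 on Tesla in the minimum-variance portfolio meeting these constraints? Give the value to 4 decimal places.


u=Σ⁻¹μ = [1.3014  1.9481  0.6018  3.0126]
v=Σ⁻¹𝟙 = [9.7149  35.7963  17.0958  31.8502]
a=μᵀu=0.568258  b=𝟙ᵀu=6.863917  c=𝟙ᵀv=94.457223  D=ac−b²=6.562705
λ₁=(c·0.087−b)/D = (94.457223·0.087−6.863917)/6.562705 = 0.206296
λ₂=(a−b·0.087)/D = (0.568258−6.863917·0.087)/6.562705 = -0.004404
w* = 0.206296·u + -0.004404·v:
  w_0 = 0.206296·1.3014 + -0.004404·9.7149 = 0.2257  (Merck)
  w_1 = 0.206296·1.9481 + -0.004404·35.7963 = 0.2442  (Alcoa)
  w_2 = 0.206296·0.6018 + -0.004404·17.0958 = 0.0489  (GE)
  w_3 = 0.206296·3.0126 + -0.004404·31.8502 = 0.4812  (Tesla)
Σw_i=1.0000  μᵀw=0.0870
σ²=wᵀΣw=λ₁·μ_p+λ₂ = 0.206296·0.087 + -0.004404 = 0.013544 ≈ 0.0135

0.4812


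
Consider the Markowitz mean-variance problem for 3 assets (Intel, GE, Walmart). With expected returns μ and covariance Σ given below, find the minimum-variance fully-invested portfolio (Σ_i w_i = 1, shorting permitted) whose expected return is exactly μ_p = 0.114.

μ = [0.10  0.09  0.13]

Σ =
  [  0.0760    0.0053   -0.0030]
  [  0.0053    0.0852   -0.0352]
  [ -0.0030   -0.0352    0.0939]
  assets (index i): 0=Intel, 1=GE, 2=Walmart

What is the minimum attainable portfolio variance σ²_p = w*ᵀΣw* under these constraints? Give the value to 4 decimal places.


p=Σ⁻¹μ = [1.2702  1.8531  2.1197]
q=Σ⁻¹𝟙 = [12.5852  18.3643  17.9359]
a=μᵀp=0.569358  b=𝟙ᵀp=5.242979  c=𝟙ᵀq=48.885454  D=ac−b²=0.344489
λ₁=(c·0.114−b)/D = (48.885454·0.114−5.242979)/0.344489 = 0.957833
λ₂=(a−b·0.114)/D = (0.569358−5.242979·0.114)/0.344489 = -0.082272
w* = 0.957833·p + -0.082272·q:
  w_0 = 0.957833·1.2702 + -0.082272·12.5852 = 0.1813  (Intel)
  w_1 = 0.957833·1.8531 + -0.082272·18.3643 = 0.2641  (GE)
  w_2 = 0.957833·2.1197 + -0.082272·17.9359 = 0.5547  (Walmart)
Σw_i=1.0000  μᵀw=0.1140
σ²=wᵀΣw=λ₁·μ_p+λ₂ = 0.957833·0.114 + -0.082272 = 0.026921 ≈ 0.0269

0.0269


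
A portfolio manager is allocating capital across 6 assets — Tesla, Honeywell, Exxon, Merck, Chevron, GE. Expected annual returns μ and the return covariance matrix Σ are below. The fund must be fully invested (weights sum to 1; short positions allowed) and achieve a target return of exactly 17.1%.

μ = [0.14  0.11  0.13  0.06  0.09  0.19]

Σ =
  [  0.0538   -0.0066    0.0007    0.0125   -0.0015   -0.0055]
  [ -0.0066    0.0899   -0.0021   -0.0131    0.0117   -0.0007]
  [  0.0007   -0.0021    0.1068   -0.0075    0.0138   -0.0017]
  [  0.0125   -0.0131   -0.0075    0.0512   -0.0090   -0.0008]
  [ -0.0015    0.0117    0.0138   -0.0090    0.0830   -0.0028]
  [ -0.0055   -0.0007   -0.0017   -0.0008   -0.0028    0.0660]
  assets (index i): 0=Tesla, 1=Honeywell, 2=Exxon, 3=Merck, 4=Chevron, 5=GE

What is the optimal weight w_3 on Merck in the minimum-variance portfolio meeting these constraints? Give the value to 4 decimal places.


-0.1416

x=Σ⁻¹μ = [2.8350  1.5474  1.2463  1.2768  0.9573  3.2196]
y=Σ⁻¹𝟙 = [17.0706  14.5529  9.9103  22.8795  11.7375  17.7590]
a=μᵀx=1.503626  b=𝟙ᵀx=11.082391  c=𝟙ᵀy=93.909795  D=ac−b²=18.385816
λ₁=(c·0.171−b)/D = (93.909795·0.171−11.082391)/18.385816 = 0.270653
λ₂=(a−b·0.171)/D = (1.503626−11.082391·0.171)/18.385816 = -0.021292
w* = 0.270653·x + -0.021292·y:
  w_0 = 0.270653·2.8350 + -0.021292·17.0706 = 0.4038  (Tesla)
  w_1 = 0.270653·1.5474 + -0.021292·14.5529 = 0.1089  (Honeywell)
  w_2 = 0.270653·1.2463 + -0.021292·9.9103 = 0.1263  (Exxon)
  w_3 = 0.270653·1.2768 + -0.021292·22.8795 = -0.1416  (Merck)
  w_4 = 0.270653·0.9573 + -0.021292·11.7375 = 0.0092  (Chevron)
  w_5 = 0.270653·3.2196 + -0.021292·17.7590 = 0.4933  (GE)
Σw_i=1.0000  μᵀw=0.1710
σ²=wᵀΣw=λ₁·μ_p+λ₂ = 0.270653·0.171 + -0.021292 = 0.024990 ≈ 0.0250


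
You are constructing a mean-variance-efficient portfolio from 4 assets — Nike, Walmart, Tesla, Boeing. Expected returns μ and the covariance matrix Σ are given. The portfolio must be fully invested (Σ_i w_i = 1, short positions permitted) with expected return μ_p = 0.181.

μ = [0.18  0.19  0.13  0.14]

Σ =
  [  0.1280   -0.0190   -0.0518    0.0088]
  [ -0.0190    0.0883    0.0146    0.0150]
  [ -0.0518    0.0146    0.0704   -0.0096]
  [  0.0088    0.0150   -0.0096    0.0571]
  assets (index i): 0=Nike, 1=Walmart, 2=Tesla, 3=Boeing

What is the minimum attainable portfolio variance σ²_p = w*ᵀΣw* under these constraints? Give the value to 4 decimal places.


0.0337

u=Σ⁻¹μ = [3.1885  1.7856  4.1202  2.1841]
v=Σ⁻¹𝟙 = [19.6855  7.7343  29.4578  17.4001]
a=μᵀu=1.754600  b=𝟙ᵀu=11.278443  c=𝟙ᵀv=74.277759  D=ac−b²=3.124468
λ₁=(c·0.181−b)/D = (74.277759·0.181−11.278443)/3.124468 = 0.693184
λ₂=(a−b·0.181)/D = (1.754600−11.278443·0.181)/3.124468 = -0.091791
w* = 0.693184·u + -0.091791·v:
  w_0 = 0.693184·3.1885 + -0.091791·19.6855 = 0.4033  (Nike)
  w_1 = 0.693184·1.7856 + -0.091791·7.7343 = 0.5278  (Walmart)
  w_2 = 0.693184·4.1202 + -0.091791·29.4578 = 0.1521  (Tesla)
  w_3 = 0.693184·2.1841 + -0.091791·17.4001 = -0.0832  (Boeing)
Σw_i=1.0000  μᵀw=0.1810
σ²=wᵀΣw=λ₁·μ_p+λ₂ = 0.693184·0.181 + -0.091791 = 0.033675 ≈ 0.0337


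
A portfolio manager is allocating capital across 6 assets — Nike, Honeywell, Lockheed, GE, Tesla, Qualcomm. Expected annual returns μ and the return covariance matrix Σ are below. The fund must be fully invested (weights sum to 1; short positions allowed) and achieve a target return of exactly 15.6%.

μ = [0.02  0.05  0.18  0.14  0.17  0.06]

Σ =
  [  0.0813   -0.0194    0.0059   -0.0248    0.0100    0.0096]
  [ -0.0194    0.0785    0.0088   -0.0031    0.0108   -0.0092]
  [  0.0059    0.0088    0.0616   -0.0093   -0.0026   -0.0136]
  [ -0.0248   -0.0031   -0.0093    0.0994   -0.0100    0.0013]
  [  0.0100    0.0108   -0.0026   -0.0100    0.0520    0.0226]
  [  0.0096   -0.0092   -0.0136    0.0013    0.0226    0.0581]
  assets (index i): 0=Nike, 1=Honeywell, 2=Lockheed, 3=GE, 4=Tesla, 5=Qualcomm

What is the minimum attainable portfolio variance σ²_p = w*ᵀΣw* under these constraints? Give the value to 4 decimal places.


0.0155

x=Σ⁻¹μ = [0.1227  -0.1123  3.4744  2.1303  3.7155  0.3150]
y=Σ⁻¹𝟙 = [16.8330  16.1985  19.1649  17.2670  9.3147  17.4718]
a=μᵀx=1.570990  b=𝟙ᵀx=9.645444  c=𝟙ᵀy=96.249838  D=ac−b²=58.172933
λ₁=(c·0.156−b)/D = (96.249838·0.156−9.645444)/58.172933 = 0.092303
λ₂=(a−b·0.156)/D = (1.570990−9.645444·0.156)/58.172933 = 0.001140
w* = 0.092303·x + 0.001140·y:
  w_0 = 0.092303·0.1227 + 0.001140·16.8330 = 0.0305  (Nike)
  w_1 = 0.092303·-0.1123 + 0.001140·16.1985 = 0.0081  (Honeywell)
  w_2 = 0.092303·3.4744 + 0.001140·19.1649 = 0.3425  (Lockheed)
  w_3 = 0.092303·2.1303 + 0.001140·17.2670 = 0.2163  (GE)
  w_4 = 0.092303·3.7155 + 0.001140·9.3147 = 0.3536  (Tesla)
  w_5 = 0.092303·0.3150 + 0.001140·17.4718 = 0.0490  (Qualcomm)
Σw_i=1.0000  μᵀw=0.1560
σ²=wᵀΣw=λ₁·μ_p+λ₂ = 0.092303·0.156 + 0.001140 = 0.015539 ≈ 0.0155


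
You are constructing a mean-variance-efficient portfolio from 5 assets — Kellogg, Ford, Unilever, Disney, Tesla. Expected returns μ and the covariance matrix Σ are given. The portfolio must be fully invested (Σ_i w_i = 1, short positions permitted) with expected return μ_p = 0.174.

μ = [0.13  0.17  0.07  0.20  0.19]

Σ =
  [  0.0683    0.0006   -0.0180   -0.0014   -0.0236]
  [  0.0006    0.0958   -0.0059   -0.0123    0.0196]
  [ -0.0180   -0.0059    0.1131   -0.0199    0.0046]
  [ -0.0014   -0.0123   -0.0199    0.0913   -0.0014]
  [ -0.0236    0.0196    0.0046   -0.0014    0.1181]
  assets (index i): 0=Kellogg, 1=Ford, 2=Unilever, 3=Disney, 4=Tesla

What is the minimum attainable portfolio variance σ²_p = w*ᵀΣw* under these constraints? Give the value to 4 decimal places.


u=Σ⁻¹μ = [3.0231  1.8395  1.6242  2.8676  1.8784]
v=Σ⁻¹𝟙 = [22.6650  11.1501  15.4687  16.3388  10.7373]
a=μᵀu=1.749803  b=𝟙ᵀu=11.232630  c=𝟙ᵀv=76.359926  D=ac−b²=7.442855
λ₁=(c·0.174−b)/D = (76.359926·0.174−11.232630)/7.442855 = 0.275969
λ₂=(a−b·0.174)/D = (1.749803−11.232630·0.174)/7.442855 = -0.027499
w* = 0.275969·u + -0.027499·v:
  w_0 = 0.275969·3.0231 + -0.027499·22.6650 = 0.2110  (Kellogg)
  w_1 = 0.275969·1.8395 + -0.027499·11.1501 = 0.2010  (Ford)
  w_2 = 0.275969·1.6242 + -0.027499·15.4687 = 0.0228  (Unilever)
  w_3 = 0.275969·2.8676 + -0.027499·16.3388 = 0.3420  (Disney)
  w_4 = 0.275969·1.8784 + -0.027499·10.7373 = 0.2231  (Tesla)
Σw_i=1.0000  μᵀw=0.1740
σ²=wᵀΣw=λ₁·μ_p+λ₂ = 0.275969·0.174 + -0.027499 = 0.020519 ≈ 0.0205

0.0205


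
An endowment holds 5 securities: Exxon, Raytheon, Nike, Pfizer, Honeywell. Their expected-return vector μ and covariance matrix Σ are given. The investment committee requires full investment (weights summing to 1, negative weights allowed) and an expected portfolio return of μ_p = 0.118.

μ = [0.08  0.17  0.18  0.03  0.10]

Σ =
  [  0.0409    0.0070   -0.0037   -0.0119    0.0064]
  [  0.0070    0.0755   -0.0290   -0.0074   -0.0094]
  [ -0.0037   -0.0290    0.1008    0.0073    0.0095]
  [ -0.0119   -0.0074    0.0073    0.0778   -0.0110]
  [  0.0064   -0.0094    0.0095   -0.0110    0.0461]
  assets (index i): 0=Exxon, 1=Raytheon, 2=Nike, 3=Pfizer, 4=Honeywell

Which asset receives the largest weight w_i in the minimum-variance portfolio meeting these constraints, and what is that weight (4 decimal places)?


g=Σ⁻¹μ = [1.5195  3.4889  2.5434  1.0500  2.3961]
h=Σ⁻¹𝟙 = [24.1757  21.1609  13.0339  20.8678  24.9439]
a=μᵀg=1.443598  b=𝟙ᵀg=10.997922  c=𝟙ᵀh=104.182119  D=ac−b²=29.442847
λ₁=(c·0.118−b)/D = (104.182119·0.118−10.997922)/29.442847 = 0.044003
λ₂=(a−b·0.118)/D = (1.443598−10.997922·0.118)/29.442847 = 0.004953
w* = 0.044003·g + 0.004953·h:
  w_0 = 0.044003·1.5195 + 0.004953·24.1757 = 0.1866  (Exxon)
  w_1 = 0.044003·3.4889 + 0.004953·21.1609 = 0.2583  (Raytheon)
  w_2 = 0.044003·2.5434 + 0.004953·13.0339 = 0.1765  (Nike)
  w_3 = 0.044003·1.0500 + 0.004953·20.8678 = 0.1496  (Pfizer)
  w_4 = 0.044003·2.3961 + 0.004953·24.9439 = 0.2290  (Honeywell)
Σw_i=1.0000  μᵀw=0.1180
σ²=wᵀΣw=λ₁·μ_p+λ₂ = 0.044003·0.118 + 0.004953 = 0.010146 ≈ 0.0101

Raytheon (0.2583)


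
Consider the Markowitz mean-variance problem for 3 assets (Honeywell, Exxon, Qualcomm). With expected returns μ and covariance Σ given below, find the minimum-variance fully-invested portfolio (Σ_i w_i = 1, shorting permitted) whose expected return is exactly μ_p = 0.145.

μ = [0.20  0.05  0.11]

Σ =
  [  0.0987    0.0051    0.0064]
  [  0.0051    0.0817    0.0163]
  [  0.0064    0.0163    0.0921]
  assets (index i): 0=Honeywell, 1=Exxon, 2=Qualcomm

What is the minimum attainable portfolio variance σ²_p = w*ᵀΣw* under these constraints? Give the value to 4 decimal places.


0.0419

p=Σ⁻¹μ = [1.9460  0.2894  1.0079]
q=Σ⁻¹𝟙 = [9.0671  9.9860  8.4604]
a=μᵀp=0.514547  b=𝟙ᵀp=3.243363  c=𝟙ᵀq=27.513455  D=ac−b²=3.637561
λ₁=(c·0.145−b)/D = (27.513455·0.145−3.243363)/3.637561 = 0.205107
λ₂=(a−b·0.145)/D = (0.514547−3.243363·0.145)/3.637561 = 0.012167
w* = 0.205107·p + 0.012167·q:
  w_0 = 0.205107·1.9460 + 0.012167·9.0671 = 0.5095  (Honeywell)
  w_1 = 0.205107·0.2894 + 0.012167·9.9860 = 0.1809  (Exxon)
  w_2 = 0.205107·1.0079 + 0.012167·8.4604 = 0.3097  (Qualcomm)
Σw_i=1.0000  μᵀw=0.1450
σ²=wᵀΣw=λ₁·μ_p+λ₂ = 0.205107·0.145 + 0.012167 = 0.041908 ≈ 0.0419


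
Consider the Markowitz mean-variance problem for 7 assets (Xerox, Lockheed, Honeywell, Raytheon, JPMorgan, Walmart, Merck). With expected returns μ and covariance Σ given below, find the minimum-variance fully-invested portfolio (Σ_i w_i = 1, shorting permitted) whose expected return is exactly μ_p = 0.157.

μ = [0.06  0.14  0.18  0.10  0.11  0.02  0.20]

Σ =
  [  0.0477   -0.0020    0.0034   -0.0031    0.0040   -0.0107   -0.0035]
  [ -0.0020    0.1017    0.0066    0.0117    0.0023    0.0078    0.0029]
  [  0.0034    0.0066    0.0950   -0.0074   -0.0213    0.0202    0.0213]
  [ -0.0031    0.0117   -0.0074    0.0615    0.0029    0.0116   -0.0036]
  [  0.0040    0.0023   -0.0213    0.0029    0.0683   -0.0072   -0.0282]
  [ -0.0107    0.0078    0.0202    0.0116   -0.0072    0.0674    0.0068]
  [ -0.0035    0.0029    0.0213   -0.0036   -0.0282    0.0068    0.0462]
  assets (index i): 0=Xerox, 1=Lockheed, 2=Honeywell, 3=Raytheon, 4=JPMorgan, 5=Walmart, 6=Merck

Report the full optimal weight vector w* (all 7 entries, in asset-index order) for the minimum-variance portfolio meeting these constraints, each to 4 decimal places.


0.0652  0.0508  0.1044  0.1237  0.2870  -0.0526  0.4215

u=Σ⁻¹μ = [1.2754  0.8156  1.6140  2.0181  4.6294  -0.6079  6.7028]
v=Σ⁻¹𝟙 = [24.9194  5.3026  6.0401  15.5453  31.7428  13.1429  39.0677]
a=μᵀu=2.520675  b=𝟙ᵀu=16.447377  c=𝟙ᵀv=135.760758  D=ac−b²=71.692563
λ₁=(c·0.157−b)/D = (135.760758·0.157−16.447377)/71.692563 = 0.067888
λ₂=(a−b·0.157)/D = (2.520675−16.447377·0.157)/71.692563 = -0.000859
w* = 0.067888·u + -0.000859·v:
  w_0 = 0.067888·1.2754 + -0.000859·24.9194 = 0.0652  (Xerox)
  w_1 = 0.067888·0.8156 + -0.000859·5.3026 = 0.0508  (Lockheed)
  w_2 = 0.067888·1.6140 + -0.000859·6.0401 = 0.1044  (Honeywell)
  w_3 = 0.067888·2.0181 + -0.000859·15.5453 = 0.1237  (Raytheon)
  w_4 = 0.067888·4.6294 + -0.000859·31.7428 = 0.2870  (JPMorgan)
  w_5 = 0.067888·-0.6079 + -0.000859·13.1429 = -0.0526  (Walmart)
  w_6 = 0.067888·6.7028 + -0.000859·39.0677 = 0.4215  (Merck)
Σw_i=1.0000  μᵀw=0.1570
σ²=wᵀΣw=λ₁·μ_p+λ₂ = 0.067888·0.157 + -0.000859 = 0.009800 ≈ 0.0098


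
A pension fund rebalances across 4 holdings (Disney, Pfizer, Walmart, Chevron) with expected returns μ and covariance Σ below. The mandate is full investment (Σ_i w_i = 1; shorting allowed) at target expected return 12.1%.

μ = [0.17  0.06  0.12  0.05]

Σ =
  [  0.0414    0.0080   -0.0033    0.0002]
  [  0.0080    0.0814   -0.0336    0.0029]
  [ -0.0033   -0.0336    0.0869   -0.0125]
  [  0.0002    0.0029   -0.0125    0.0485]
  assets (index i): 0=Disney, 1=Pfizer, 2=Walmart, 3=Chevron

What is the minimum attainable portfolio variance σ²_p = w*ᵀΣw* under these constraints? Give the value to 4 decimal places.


0.0133

x=Σ⁻¹μ = [4.0436  1.2007  2.2164  1.5137]
y=Σ⁻¹𝟙 = [22.2542  18.8005  23.2757  25.4015]
a=μᵀx=1.101112  b=𝟙ᵀx=8.974409  c=𝟙ᵀy=89.731967  D=ac−b²=18.264942
λ₁=(c·0.121−b)/D = (89.731967·0.121−8.974409)/18.264942 = 0.103102
λ₂=(a−b·0.121)/D = (1.101112−8.974409·0.121)/18.264942 = 0.000833
w* = 0.103102·x + 0.000833·y:
  w_0 = 0.103102·4.0436 + 0.000833·22.2542 = 0.4354  (Disney)
  w_1 = 0.103102·1.2007 + 0.000833·18.8005 = 0.1394  (Pfizer)
  w_2 = 0.103102·2.2164 + 0.000833·23.2757 = 0.2479  (Walmart)
  w_3 = 0.103102·1.5137 + 0.000833·25.4015 = 0.1772  (Chevron)
Σw_i=1.0000  μᵀw=0.1210
σ²=wᵀΣw=λ₁·μ_p+λ₂ = 0.103102·0.121 + 0.000833 = 0.013308 ≈ 0.0133
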